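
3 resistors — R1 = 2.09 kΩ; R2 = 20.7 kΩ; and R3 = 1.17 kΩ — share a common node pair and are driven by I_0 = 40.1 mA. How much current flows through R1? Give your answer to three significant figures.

Total conductance ΣG = 1/2.09 + 1/20.7 + 1/1.17 = 1.381 (units of 1/kΩ).
R1 takes the fraction G_k/ΣG = 0.4785/1.381 = 0.3463, so I = 40.1 × 0.3463 = 13.89 mA.

I ≈ 13.9 mA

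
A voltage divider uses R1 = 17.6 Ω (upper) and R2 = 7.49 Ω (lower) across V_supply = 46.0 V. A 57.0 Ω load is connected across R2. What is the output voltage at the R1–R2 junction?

V_out ≈ 12.6 V

R2 ‖ R_L = (7.49 × 57.0)/(7.49 + 57.0) = 6.620 Ω.
Then V_out = V_supply · R2'/(R1 + R2') = 46.0 × 6.620/24.22 = 12.57 V.
(Unloaded it would be 13.7 V; the load pulls it down.)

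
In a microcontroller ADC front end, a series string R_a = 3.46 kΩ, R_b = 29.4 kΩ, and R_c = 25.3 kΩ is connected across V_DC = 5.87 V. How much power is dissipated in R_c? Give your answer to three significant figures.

ΣR = 58.16 kΩ → I = 5.87/58.16 = 0.1009 mA.
V(R_c) = I·R = 2.553 V; P = V·I = 2.553 × 0.1009 = 0.2577 mW.

P ≈ 0.258 mW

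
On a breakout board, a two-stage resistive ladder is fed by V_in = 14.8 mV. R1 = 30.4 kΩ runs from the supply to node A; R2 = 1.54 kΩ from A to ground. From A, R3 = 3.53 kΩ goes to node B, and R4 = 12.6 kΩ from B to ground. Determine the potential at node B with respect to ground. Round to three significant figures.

Looking into the second stage from A: R3 + R4 = 16.13 kΩ appears in parallel with R2.
R2 ‖ (R3+R4) = 1.406 kΩ.
V_A = 14.8 × 1.406/(30.4 + 1.406) = 0.6541 mV.
Then the unloaded second divider: V_B = V_A × R4/(R3+R4) = 0.6541 × 0.7812 = 0.5110 mV.

V_B ≈ 0.511 mV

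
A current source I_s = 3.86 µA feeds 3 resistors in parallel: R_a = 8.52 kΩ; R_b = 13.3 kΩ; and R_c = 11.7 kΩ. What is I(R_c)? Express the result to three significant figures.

Conductances: ΣG = 1/8.52 + 1/13.3 + 1/11.7 = 0.2780 (1/kΩ).
Current divider: I(R_c) = I_s · G_k/ΣG = 3.86 × (0.08547/0.2780) = 3.86 × 0.3074 = 1.187 µA.

I ≈ 1.19 µA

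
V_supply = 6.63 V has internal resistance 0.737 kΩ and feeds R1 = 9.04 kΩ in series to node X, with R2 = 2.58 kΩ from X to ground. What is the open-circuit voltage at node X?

R1' = 0.737 + 9.04 = 9.777 kΩ (source resistance + R1).
Open-circuit (no load on X): V_th = V_supply · R2/(R1' + R2) = 6.63 × 2.58/(9.777 + 2.58) = 1.384 V.

V_th ≈ 1.38 V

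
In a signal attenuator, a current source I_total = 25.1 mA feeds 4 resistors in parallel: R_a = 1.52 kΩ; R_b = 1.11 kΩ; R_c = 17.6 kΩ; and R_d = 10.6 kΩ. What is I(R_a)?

I ≈ 9.66 mA

Conductances: ΣG = 1/1.52 + 1/1.11 + 1/17.6 + 1/10.6 = 1.710 (1/kΩ).
Current divider: I(R_a) = I_total · G_k/ΣG = 25.1 × (0.6579/1.710) = 25.1 × 0.3847 = 9.657 mA.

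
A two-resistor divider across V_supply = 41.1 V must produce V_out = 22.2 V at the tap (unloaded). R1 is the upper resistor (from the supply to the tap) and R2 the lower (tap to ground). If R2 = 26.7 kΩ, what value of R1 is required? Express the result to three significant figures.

R1 ≈ 22.7 kΩ

The divider ratio is R2/(R1+R2) = 22.2/41.1 = 0.5401.
R1 = R2·(1/k − 1) = 26.7 × 0.8514 = 22.73 kΩ.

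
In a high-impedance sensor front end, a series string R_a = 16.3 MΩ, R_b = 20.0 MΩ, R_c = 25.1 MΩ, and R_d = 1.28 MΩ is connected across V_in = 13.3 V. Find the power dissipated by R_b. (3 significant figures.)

P ≈ 0.900 µW

The common current is I = 13.3/62.68 = 0.2122 µA.
P = I²R = 0.04502 × 20.0 = 0.9005 µW.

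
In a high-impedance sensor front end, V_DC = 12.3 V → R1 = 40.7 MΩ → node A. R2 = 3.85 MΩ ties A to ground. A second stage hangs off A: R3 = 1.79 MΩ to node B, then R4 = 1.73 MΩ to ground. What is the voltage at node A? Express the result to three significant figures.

V_A ≈ 0.532 V

Node A sees R2 in parallel with the series input of stage 2, R3 + R4 = 3.520 MΩ.
Effective lower resistance at A: R2 ‖ 3.520 = 1.839 MΩ.
V_A = 12.3 × 1.839/(40.7 + 1.839) = 0.5317 V.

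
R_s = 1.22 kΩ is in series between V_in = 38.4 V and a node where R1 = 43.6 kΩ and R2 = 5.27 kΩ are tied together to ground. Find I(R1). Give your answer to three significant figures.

I ≈ 0.699 mA

Parallel bank: R_p = 1/(1/43.6 + 1/5.27) = 4.702 kΩ.
V_A = 38.4 × 4.702/5.922 = 30.49 V.
I(R1) = V_A / R1 = 30.49/43.6 = 0.6993 mA.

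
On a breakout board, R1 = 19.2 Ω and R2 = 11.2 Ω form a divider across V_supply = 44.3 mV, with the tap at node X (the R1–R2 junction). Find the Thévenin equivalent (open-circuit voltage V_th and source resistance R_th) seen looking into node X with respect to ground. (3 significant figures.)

V_th ≈ 16.3 mV, R_th ≈ 7.07 Ω

Open-circuit (no load on X): V_th = V_supply · R2/(R1 + R2) = 44.3 × 11.2/(19.20 + 11.2) = 16.32 mV.
Looking into X with the source shorted: R_th = R1·R2/(R1+R2) = 19.20 × 11.2/30.40 = 7.074 Ω.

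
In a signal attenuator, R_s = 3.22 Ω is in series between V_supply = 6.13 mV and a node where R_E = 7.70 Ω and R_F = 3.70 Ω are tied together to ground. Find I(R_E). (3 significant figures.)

I ≈ 0.348 mA

Combine the parallel branches: R_p = (1/7.70 + 1/3.70)⁻¹ = 2.499 Ω.
V_A by voltage divider: V_A = 6.13 × 2.499/(3.22 + 2.499) = 2.679 mV.
Branch current I = V_A/R_E = 2.679/7.70 = 0.3479 mA.
(Equivalently: I_total = 1.072 mA, then current-divider fraction G_k/ΣG = 0.3246.)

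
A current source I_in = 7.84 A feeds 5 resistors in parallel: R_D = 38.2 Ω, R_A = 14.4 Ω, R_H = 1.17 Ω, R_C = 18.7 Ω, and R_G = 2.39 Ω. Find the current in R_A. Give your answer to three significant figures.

Total conductance ΣG = 1/38.2 + 1/14.4 + 1/1.17 + 1/18.7 + 1/2.39 = 1.422 (units of 1/Ω).
R_A takes the fraction G_k/ΣG = 0.06944/1.422 = 0.04883, so I = 7.84 × 0.04883 = 0.3828 A.

I ≈ 0.383 A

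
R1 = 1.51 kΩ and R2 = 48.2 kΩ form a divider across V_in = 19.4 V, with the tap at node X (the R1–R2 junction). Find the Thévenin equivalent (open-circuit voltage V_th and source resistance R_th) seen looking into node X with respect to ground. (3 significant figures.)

Open-circuit (no load on X): V_th = V_in · R2/(R1 + R2) = 19.4 × 48.2/(1.510 + 48.2) = 18.81 V.
Zeroing V_in shorts the top of R1 to ground, so R_th = R1 ‖ R2 = 1.464 kΩ.

V_th ≈ 18.8 V, R_th ≈ 1.46 kΩ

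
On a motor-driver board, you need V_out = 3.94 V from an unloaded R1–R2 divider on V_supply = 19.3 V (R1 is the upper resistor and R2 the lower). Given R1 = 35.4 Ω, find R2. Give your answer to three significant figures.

R2 ≈ 9.08 Ω

The divider ratio is R2/(R1+R2) = 3.94/19.3 = 0.2041.
R2 = R1 · 0.2041/(1 − 0.2041) = 9.080 Ω.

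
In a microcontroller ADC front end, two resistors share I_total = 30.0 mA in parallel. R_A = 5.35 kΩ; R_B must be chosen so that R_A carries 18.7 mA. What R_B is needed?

In a two-way split, I_A/I_total = R_B/(R_A + R_B).
18.7/30.0 = R_B/(R_A + R_B) → R_B = R_A · (0.6233)/(1 − 0.6233) = 5.35 × 1.655 = 8.854 kΩ.

R_B ≈ 8.85 kΩ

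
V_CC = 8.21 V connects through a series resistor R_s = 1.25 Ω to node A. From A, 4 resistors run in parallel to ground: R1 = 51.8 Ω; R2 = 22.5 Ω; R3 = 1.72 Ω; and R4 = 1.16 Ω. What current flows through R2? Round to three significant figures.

I ≈ 0.127 A

Parallel bank: R_p = 1/(1/51.8 + 1/22.5 + 1/1.72 + 1/1.16) = 0.6635 Ω.
Node voltage V_A = V_CC · R_p/(R_s + R_p) = 8.21 × 0.3467 = 2.847 V.
I(R2) = V_A / R2 = 2.847/22.5 = 0.1265 A.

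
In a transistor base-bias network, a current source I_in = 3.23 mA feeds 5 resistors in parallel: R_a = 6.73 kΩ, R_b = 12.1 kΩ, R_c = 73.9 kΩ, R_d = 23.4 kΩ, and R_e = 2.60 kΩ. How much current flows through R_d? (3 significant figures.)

I ≈ 0.205 mA

ΣG = 1/6.73 + 1/12.1 + 1/73.9 + 1/23.4 + 1/2.60 = 0.6721.
R_d takes the fraction G_k/ΣG = 0.04274/0.6721 = 0.06358, so I = 3.23 × 0.06358 = 0.2054 mA.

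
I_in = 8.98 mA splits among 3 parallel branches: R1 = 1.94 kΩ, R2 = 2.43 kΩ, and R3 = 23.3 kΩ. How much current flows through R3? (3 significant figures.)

Total conductance ΣG = 1/1.94 + 1/2.43 + 1/23.3 = 0.9699 (units of 1/kΩ).
R3 takes the fraction G_k/ΣG = 0.04292/0.9699 = 0.04425, so I = 8.98 × 0.04425 = 0.3974 mA.

I ≈ 0.397 mA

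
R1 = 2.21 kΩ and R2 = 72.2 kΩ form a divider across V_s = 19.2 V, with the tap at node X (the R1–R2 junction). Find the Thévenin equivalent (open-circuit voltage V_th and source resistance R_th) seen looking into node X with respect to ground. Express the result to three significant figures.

V_th is the unloaded tap voltage: V_s · R2/(R1+R2) = 19.2 × 0.9703 = 18.63 V.
Looking into X with the source shorted: R_th = R1·R2/(R1+R2) = 2.210 × 72.2/74.41 = 2.144 kΩ.

V_th ≈ 18.6 V, R_th ≈ 2.14 kΩ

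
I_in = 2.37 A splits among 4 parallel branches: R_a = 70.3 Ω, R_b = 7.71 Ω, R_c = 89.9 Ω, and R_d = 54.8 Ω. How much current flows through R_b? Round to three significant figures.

I ≈ 1.77 A

Total conductance ΣG = 1/70.3 + 1/7.71 + 1/89.9 + 1/54.8 = 0.1733 (units of 1/Ω).
R_b takes the fraction G_k/ΣG = 0.1297/0.1733 = 0.7484, so I = 2.37 × 0.7484 = 1.774 A.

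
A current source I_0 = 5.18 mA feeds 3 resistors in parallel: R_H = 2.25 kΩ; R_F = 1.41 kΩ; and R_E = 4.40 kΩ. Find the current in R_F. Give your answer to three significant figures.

I ≈ 2.66 mA

Total conductance ΣG = 1/2.25 + 1/1.41 + 1/4.40 = 1.381 (units of 1/kΩ).
Current divider: I(R_F) = I_0 · G_k/ΣG = 5.18 × (0.7092/1.381) = 5.18 × 0.5136 = 2.660 mA.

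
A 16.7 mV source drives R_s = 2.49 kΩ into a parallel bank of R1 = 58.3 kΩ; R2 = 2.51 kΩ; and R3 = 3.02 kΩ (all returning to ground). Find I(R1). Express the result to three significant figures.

I ≈ 0.100 µA

Equivalent of the parallel group: R_p = 1.339 kΩ.
V_A = 16.7 × 1.339/3.829 = 5.841 mV.
Branch current I = V_A/R1 = 5.841/58.3 = 0.1002 µA.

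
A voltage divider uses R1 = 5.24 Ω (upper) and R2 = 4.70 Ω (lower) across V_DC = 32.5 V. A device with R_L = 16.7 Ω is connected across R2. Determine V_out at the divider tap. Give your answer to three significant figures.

V_out ≈ 13.4 V

The load sits in parallel with R2, giving an effective lower resistance R2' = R2·R_L/(R2+R_L) = 3.668 Ω.
Now apply the divider: V_out = 32.5 × 0.4117 = 13.38 V.
(Unloaded it would be 15.4 V; the load pulls it down.)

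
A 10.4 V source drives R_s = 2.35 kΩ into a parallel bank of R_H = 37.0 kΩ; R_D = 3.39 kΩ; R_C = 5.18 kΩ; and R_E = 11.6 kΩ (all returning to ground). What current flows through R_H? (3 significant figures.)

Equivalent of the parallel group: R_p = 1.663 kΩ.
Node voltage V_A = V_supply · R_p/(R_s + R_p) = 10.4 × 0.4144 = 4.310 V.
Branch current I = V_A/R_H = 4.310/37.0 = 0.1165 mA.
(Check via current divider: I_total = 2.591 mA; share G_k/ΣG = 0.04495 → same result.)

I ≈ 0.116 mA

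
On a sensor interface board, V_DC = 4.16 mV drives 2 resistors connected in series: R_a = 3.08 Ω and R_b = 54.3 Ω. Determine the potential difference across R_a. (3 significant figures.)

Total series resistance ΣR = 3.08 + 54.3 = 57.38 Ω.
V = V_DC · R/ΣR = 4.16 × 0.05368 = 0.2233 mV.

V ≈ 0.223 mV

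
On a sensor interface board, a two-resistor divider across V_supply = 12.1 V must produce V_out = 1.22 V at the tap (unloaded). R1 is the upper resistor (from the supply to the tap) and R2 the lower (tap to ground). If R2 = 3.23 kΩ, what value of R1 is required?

R1 ≈ 28.8 kΩ

V_out/V_supply = R2/(R1+R2) = 0.1008.
So R1 = R2 · (V_supply/V_out − 1) = 3.23 × (12.1/1.22 − 1) = 3.23 × 8.918 = 28.81 kΩ.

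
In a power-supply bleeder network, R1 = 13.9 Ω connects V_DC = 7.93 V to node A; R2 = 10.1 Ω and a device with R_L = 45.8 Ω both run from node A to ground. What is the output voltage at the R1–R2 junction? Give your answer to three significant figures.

V_out ≈ 2.96 V

First combine the lower leg with the load: R2 ‖ R_L = 8.275 Ω.
Then V_out = V_DC · R2'/(R1 + R2') = 7.93 × 8.275/22.18 = 2.959 V.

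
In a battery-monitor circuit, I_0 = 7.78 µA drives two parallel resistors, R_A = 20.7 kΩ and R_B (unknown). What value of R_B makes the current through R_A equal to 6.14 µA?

The fraction through R_A equals R_B/(R_A+R_B).
With f = 0.7892, R_B = R_A · f/(1−f) = 20.7 × 3.744 = 77.50 kΩ.

R_B ≈ 77.5 kΩ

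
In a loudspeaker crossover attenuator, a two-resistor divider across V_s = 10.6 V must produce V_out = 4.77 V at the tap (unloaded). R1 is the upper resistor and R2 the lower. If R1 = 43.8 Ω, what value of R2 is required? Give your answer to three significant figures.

R2 ≈ 35.8 Ω

V_out/V_s = R2/(R1+R2) = 0.4500.
R2 = R1 · 0.4500/(1 − 0.4500) = 35.84 Ω.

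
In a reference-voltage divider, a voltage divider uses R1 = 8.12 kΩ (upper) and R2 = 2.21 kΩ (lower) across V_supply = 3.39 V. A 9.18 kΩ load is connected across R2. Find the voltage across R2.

V_out ≈ 0.610 V

First combine the lower leg with the load: R2 ‖ R_L = 1.781 kΩ.
Then V_out = V_supply · R2'/(R1 + R2') = 3.39 × 1.781/9.901 = 0.6099 V.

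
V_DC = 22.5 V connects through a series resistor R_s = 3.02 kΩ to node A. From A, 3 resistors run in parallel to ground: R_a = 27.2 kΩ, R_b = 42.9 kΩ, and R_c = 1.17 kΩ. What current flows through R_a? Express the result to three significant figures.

I ≈ 0.220 mA

Equivalent of the parallel group: R_p = 1.093 kΩ.
V_A by voltage divider: V_A = 22.5 × 1.093/(3.02 + 1.093) = 5.980 V.
Branch current I = V_A/R_a = 5.980/27.2 = 0.2198 mA.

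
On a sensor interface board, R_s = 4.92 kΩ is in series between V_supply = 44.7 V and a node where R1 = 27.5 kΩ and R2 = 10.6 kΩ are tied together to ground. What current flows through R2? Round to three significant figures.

I ≈ 2.57 mA

Parallel bank: R_p = 1/(1/27.5 + 1/10.6) = 7.651 kΩ.
Node voltage V_A = V_supply · R_p/(R_s + R_p) = 44.7 × 0.6086 = 27.21 V.
I(R2) = V_A / R2 = 27.21/10.6 = 2.567 mA.
(Equivalently: I_total = 3.556 mA, then current-divider fraction G_k/ΣG = 0.7218.)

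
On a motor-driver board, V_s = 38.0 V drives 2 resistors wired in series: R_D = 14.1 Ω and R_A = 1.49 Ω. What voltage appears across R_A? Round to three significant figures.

V ≈ 3.63 V

ΣR = 14.1 + 1.49 = 15.59 Ω.
Voltage divider: V = V_s · (1.490 / 15.59) = 38.0 × 0.09557 = 3.632 V.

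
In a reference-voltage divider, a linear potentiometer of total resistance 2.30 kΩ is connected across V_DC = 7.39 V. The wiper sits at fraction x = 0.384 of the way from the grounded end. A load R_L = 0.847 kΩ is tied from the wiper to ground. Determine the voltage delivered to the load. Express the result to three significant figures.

Lower segment x·R_p = 0.8832 kΩ; upper segment (1−x)·R_p = 1.417 kΩ.
R_L loads the lower segment: effective lower R = 0.4324 kΩ.
V_out = 7.39 × 0.4324/(1.417 + 0.4324) = 1.728 V.

V_out ≈ 1.73 V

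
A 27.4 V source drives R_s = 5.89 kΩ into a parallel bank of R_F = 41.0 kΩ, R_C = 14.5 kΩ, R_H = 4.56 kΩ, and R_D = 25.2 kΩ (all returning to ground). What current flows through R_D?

Parallel bank: R_p = 1/(1/41.0 + 1/14.5 + 1/4.56 + 1/25.2) = 2.838 kΩ.
Node voltage V_A = V_DC · R_p/(R_s + R_p) = 27.4 × 0.3252 = 8.910 V.
I(R_D) = V_A / R_D = 8.910/25.2 = 0.3536 mA.
(Check via current divider: I_total = 3.139 mA; share G_k/ΣG = 0.1126 → same result.)

I ≈ 0.354 mA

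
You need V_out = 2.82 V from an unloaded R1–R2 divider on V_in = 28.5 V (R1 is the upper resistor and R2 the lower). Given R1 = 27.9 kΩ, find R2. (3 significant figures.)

R2 ≈ 3.06 kΩ

The divider ratio is R2/(R1+R2) = 2.82/28.5 = 0.09895.
So R2 = R1 · V_out/(V_in − V_out) = 27.9 × 2.82/(28.5 − 2.82) = 27.9 × 0.1098 = 3.064 kΩ.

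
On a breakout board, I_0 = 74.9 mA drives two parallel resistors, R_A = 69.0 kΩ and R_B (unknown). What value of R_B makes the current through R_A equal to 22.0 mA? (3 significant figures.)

R_B ≈ 28.7 kΩ

In a two-way split, I_A/I_0 = R_B/(R_A + R_B).
22.0/74.9 = R_B/(R_A + R_B) → R_B = R_A · (0.2937)/(1 − 0.2937) = 69.0 × 0.4159 = 28.70 kΩ.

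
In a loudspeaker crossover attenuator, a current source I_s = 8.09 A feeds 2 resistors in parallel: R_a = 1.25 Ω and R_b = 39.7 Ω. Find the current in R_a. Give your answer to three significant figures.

I ≈ 7.84 A

Two-branch current divider: I_k = I_s · R_other/(R_1 + R_2).
So I = 8.09 × 39.7/40.95 = 7.843 A.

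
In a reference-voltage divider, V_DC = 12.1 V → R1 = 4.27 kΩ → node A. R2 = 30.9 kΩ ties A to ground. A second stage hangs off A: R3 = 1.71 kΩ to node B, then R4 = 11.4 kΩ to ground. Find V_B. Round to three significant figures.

Node A sees R2 in parallel with the series input of stage 2, R3 + R4 = 13.11 kΩ.
R2 ‖ (R3+R4) = 9.205 kΩ.
First divider: V_A = V_DC · 9.205/(4.27 + 9.205) = 8.266 V.
V_B = V_A × 0.8696 = 7.188 V.

V_B ≈ 7.19 V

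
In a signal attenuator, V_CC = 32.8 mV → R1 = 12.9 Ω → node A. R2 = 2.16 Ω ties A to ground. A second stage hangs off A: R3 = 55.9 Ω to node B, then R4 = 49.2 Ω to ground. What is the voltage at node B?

Node A sees R2 in parallel with the series input of stage 2, R3 + R4 = 105.1 Ω.
R2 ‖ (R3+R4) = 2.117 Ω.
So V_A = 32.8 × 0.1409 = 4.623 mV.
V_B = V_A × 0.4681 = 2.164 mV.

V_B ≈ 2.16 mV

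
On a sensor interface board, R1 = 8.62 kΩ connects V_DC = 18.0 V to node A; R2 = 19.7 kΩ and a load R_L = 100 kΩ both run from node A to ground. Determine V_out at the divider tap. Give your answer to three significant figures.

V_out ≈ 11.8 V

First combine the lower leg with the load: R2 ‖ R_L = 16.46 kΩ.
Then V_out = V_DC · R2'/(R1 + R2') = 18.0 × 16.46/25.08 = 11.81 V.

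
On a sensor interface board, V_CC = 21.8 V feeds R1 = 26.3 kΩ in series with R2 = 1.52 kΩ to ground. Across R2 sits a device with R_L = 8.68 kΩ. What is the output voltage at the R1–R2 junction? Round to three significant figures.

V_out ≈ 1.02 V

R2 ‖ R_L = (1.52 × 8.68)/(1.52 + 8.68) = 1.293 kΩ.
Now apply the divider: V_out = 21.8 × 0.04688 = 1.022 V.
(Unloaded it would be 1.19 V; the load pulls it down.)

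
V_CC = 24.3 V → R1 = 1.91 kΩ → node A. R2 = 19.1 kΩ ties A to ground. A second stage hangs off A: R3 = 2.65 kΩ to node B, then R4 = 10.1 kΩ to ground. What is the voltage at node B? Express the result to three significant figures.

The second stage (R3 + R4 = 12.75 kΩ) loads node A in parallel with R2.
Effective lower resistance at A: R2 ‖ 12.75 = 7.646 kΩ.
First divider: V_A = V_CC · 7.646/(1.91 + 7.646) = 19.44 V.
V_B = V_A × 0.7922 = 15.40 V.

V_B ≈ 15.4 V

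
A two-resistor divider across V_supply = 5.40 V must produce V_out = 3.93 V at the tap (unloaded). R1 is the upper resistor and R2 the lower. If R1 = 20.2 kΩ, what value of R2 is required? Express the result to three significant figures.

The divider ratio is R2/(R1+R2) = 3.93/5.40 = 0.7278.
Rearranging, R2 = R1·k/(1−k) = 20.2 × 2.673 = 54.00 kΩ.

R2 ≈ 54.0 kΩ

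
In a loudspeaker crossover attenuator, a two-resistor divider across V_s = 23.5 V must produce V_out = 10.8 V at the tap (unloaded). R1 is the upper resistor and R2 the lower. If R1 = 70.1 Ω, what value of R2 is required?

V_out/V_s = R2/(R1+R2) = 0.4596.
So R2 = R1 · V_out/(V_s − V_out) = 70.1 × 10.8/(23.5 − 10.8) = 70.1 × 0.8504 = 59.61 Ω.

R2 ≈ 59.6 Ω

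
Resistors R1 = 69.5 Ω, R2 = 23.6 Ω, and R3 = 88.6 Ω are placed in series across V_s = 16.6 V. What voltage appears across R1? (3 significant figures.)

Total series resistance ΣR = 69.5 + 23.6 + 88.6 = 181.7 Ω.
V = V_s · R/ΣR = 16.6 × 0.3825 = 6.349 V.

V ≈ 6.35 V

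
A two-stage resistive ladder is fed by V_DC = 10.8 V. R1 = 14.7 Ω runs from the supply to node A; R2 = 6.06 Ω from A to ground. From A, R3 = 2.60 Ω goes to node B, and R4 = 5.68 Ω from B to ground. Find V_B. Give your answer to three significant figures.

Looking into the second stage from A: R3 + R4 = 8.280 Ω appears in parallel with R2.
Effective lower resistance at A: R2 ‖ 8.280 = 3.499 Ω.
So V_A = 10.8 × 0.1923 = 2.076 V.
V_B = V_A × 0.6860 = 1.424 V.

V_B ≈ 1.42 V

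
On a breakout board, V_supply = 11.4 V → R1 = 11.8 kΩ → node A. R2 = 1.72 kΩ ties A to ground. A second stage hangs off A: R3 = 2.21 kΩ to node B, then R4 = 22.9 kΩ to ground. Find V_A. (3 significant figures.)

The second stage (R3 + R4 = 25.11 kΩ) loads node A in parallel with R2.
Effective lower resistance at A: R2 ‖ 25.11 = 1.610 kΩ.
So V_A = 11.4 × 0.1200 = 1.368 V.

V_A ≈ 1.37 V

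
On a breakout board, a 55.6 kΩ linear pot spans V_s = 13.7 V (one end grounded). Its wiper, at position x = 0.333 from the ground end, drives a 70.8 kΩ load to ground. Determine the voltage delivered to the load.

V_out ≈ 3.88 V

The pot divides into 37.09 kΩ above the wiper and 18.51 kΩ below.
R_L loads the lower segment: effective lower R = 14.68 kΩ.
Loaded-divider output: V_out = 13.7 × 0.2835 = 3.885 V.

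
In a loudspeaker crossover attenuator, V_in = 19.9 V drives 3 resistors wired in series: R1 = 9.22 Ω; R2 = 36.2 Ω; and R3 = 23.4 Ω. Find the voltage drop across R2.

V ≈ 10.5 V

Total series resistance ΣR = 9.22 + 36.2 + 23.4 = 68.82 Ω.
V = V_in · R/ΣR = 19.9 × 0.5260 = 10.47 V.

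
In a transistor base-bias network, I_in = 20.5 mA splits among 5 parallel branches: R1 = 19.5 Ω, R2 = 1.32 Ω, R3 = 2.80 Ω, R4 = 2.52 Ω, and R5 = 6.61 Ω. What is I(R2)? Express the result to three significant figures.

ΣG = 1/19.5 + 1/1.32 + 1/2.80 + 1/2.52 + 1/6.61 = 1.714.
Current divider: I(R2) = I_in · G_k/ΣG = 20.5 × (0.7576/1.714) = 20.5 × 0.4420 = 9.060 mA.

I ≈ 9.06 mA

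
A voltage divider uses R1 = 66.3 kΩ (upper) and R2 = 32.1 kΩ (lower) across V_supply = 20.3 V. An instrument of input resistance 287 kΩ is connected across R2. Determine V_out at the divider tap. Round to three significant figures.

R2 ‖ R_L = (32.1 × 287)/(32.1 + 287) = 28.87 kΩ.
Now apply the divider: V_out = 20.3 × 0.3034 = 6.158 V.

V_out ≈ 6.16 V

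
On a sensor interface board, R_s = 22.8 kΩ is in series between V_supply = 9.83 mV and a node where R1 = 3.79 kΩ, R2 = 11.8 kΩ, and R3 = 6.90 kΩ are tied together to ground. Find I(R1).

I ≈ 0.212 µA

Combine the parallel branches: R_p = (1/3.79 + 1/11.8 + 1/6.90)⁻¹ = 2.026 kΩ.
Node voltage V_A = V_supply · R_p/(R_s + R_p) = 9.83 × 0.08162 = 0.8023 mV.
Branch current I = V_A/R1 = 0.8023/3.79 = 0.2117 µA.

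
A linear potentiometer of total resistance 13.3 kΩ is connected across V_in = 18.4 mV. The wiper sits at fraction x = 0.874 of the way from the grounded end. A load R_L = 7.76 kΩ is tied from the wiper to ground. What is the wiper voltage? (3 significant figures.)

The pot divides into 1.676 kΩ above the wiper and 11.62 kΩ below.
Lower segment in parallel with the load: 11.62 ‖ 7.76 = 4.653 kΩ.
Then V_out = V_in · 4.653/(1.676 + 4.653) = 13.53 mV.

V_out ≈ 13.5 mV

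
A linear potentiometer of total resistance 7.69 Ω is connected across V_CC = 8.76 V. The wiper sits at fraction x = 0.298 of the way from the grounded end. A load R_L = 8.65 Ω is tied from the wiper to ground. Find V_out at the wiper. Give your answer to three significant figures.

Lower segment x·R_p = 2.292 Ω; upper segment (1−x)·R_p = 5.398 Ω.
R_L loads the lower segment: effective lower R = 1.812 Ω.
V_out = 8.76 × 1.812/(5.398 + 1.812) = 2.201 V.
(Unloaded: V_out = x·V_CC = 2.61 V.)

V_out ≈ 2.20 V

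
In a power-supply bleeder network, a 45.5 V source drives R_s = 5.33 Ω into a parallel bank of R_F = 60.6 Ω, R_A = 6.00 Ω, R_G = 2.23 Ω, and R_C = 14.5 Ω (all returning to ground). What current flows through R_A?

I ≈ 1.60 A

Combine the parallel branches: R_p = (1/60.6 + 1/6.00 + 1/2.23 + 1/14.5)⁻¹ = 1.427 Ω.
V_A = 45.5 × 1.427/6.757 = 9.611 V.
I(R_A) = V_A / R_A = 9.611/6.00 = 1.602 A.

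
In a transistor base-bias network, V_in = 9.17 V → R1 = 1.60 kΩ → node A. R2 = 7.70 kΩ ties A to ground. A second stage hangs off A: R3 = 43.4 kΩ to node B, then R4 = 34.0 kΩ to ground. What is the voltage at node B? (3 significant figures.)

V_B ≈ 3.28 V

Looking into the second stage from A: R3 + R4 = 77.40 kΩ appears in parallel with R2.
R2 ‖ (R3+R4) = 7.003 kΩ.
V_A = 9.17 × 7.003/(1.60 + 7.003) = 7.465 V.
Then the unloaded second divider: V_B = V_A × R4/(R3+R4) = 7.465 × 0.4393 = 3.279 V.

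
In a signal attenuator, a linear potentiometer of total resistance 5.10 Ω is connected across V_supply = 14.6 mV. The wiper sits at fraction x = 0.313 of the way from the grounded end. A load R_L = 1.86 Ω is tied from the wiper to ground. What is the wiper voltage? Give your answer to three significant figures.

V_out ≈ 2.87 mV

Lower segment x·R_p = 1.596 Ω; upper segment (1−x)·R_p = 3.504 Ω.
(x·R_p) ‖ R_L = 0.8590 Ω.
Loaded-divider output: V_out = 14.6 × 0.1969 = 2.875 mV.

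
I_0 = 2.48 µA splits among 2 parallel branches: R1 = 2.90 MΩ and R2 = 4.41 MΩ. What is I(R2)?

I ≈ 0.984 µA

Two-branch current divider: I_k = I_0 · R_other/(R_1 + R_2).
I(R2) = 2.48 × 2.90/(2.90 + 4.41) = 2.48 × 0.3967 = 0.9839 µA.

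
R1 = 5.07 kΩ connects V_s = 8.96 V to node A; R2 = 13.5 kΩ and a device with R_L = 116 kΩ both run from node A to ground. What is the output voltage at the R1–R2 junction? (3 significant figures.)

R2 ‖ R_L = (13.5 × 116)/(13.5 + 116) = 12.09 kΩ.
Voltage divider with the loaded lower leg: V_out = 8.96 × 12.09/(5.07 + 12.09) = 8.96 × 0.7046 = 6.313 V.

V_out ≈ 6.31 V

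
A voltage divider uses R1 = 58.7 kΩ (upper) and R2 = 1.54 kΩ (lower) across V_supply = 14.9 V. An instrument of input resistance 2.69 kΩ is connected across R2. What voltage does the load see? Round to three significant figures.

V_out ≈ 0.245 V

First combine the lower leg with the load: R2 ‖ R_L = 0.9793 kΩ.
Now apply the divider: V_out = 14.9 × 0.01641 = 0.2445 V.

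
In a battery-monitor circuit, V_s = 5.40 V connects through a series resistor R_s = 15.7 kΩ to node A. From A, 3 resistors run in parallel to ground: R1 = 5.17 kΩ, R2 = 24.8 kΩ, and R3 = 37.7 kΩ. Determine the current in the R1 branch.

I ≈ 0.205 mA

Combine the parallel branches: R_p = (1/5.17 + 1/24.8 + 1/37.7)⁻¹ = 3.842 kΩ.
V_A by voltage divider: V_A = 5.40 × 3.842/(15.7 + 3.842) = 1.062 V.
Branch current I = V_A/R1 = 1.062/5.17 = 0.2054 mA.
(Equivalently: I_total = 0.2763 mA, then current-divider fraction G_k/ΣG = 0.7432.)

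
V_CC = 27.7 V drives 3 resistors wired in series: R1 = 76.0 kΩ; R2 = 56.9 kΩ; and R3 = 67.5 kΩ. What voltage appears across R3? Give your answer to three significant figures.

V ≈ 9.33 V

Series total: ΣR = 76.0 + 56.9 + 67.5 = 200.4 kΩ.
By the voltage-divider rule, V = 27.7 × 67.50/200.4 = 9.330 V.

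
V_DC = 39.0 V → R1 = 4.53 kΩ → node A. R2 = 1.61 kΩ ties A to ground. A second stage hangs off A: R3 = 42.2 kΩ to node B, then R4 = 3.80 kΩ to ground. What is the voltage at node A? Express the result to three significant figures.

V_A ≈ 9.97 V

The second stage (R3 + R4 = 46.00 kΩ) loads node A in parallel with R2.
R2 ‖ (R3+R4) = 1.556 kΩ.
V_A = 39.0 × 1.556/(4.53 + 1.556) = 9.969 V.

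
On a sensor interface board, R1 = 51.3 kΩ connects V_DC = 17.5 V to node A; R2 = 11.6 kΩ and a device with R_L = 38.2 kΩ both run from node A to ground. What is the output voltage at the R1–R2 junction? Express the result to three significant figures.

V_out ≈ 2.59 V

First combine the lower leg with the load: R2 ‖ R_L = 8.898 kΩ.
Then V_out = V_DC · R2'/(R1 + R2') = 17.5 × 8.898/60.20 = 2.587 V.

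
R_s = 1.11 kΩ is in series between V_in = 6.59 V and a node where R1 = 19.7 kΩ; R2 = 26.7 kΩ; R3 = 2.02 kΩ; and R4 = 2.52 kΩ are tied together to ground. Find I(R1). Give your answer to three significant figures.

I ≈ 0.160 mA

Equivalent of the parallel group: R_p = 1.020 kΩ.
V_A by voltage divider: V_A = 6.59 × 1.020/(1.11 + 1.020) = 3.156 V.
I(R1) = V_A / R1 = 3.156/19.7 = 0.1602 mA.
(Equivalently: I_total = 3.093 mA, then current-divider fraction G_k/ΣG = 0.05179.)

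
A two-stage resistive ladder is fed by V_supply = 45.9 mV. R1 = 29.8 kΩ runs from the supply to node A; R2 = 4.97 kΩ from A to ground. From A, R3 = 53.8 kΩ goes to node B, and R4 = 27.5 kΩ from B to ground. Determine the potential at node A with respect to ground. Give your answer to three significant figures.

V_A ≈ 6.23 mV

The second stage (R3 + R4 = 81.30 kΩ) loads node A in parallel with R2.
Effective lower resistance at A: R2 ‖ 81.30 = 4.684 kΩ.
First divider: V_A = V_supply · 4.684/(29.8 + 4.684) = 6.234 mV.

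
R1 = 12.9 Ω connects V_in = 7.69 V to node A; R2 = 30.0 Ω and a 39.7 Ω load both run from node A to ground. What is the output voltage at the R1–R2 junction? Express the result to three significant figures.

V_out ≈ 4.38 V

R2 ‖ R_L = (30.0 × 39.7)/(30.0 + 39.7) = 17.09 Ω.
Now apply the divider: V_out = 7.69 × 0.5698 = 4.382 V.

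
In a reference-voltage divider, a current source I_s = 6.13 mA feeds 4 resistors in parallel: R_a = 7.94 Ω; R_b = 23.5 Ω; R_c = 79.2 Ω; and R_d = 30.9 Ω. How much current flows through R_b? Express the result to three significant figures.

ΣG = 1/7.94 + 1/23.5 + 1/79.2 + 1/30.9 = 0.2135.
By the current-divider rule, I = I_s · G_k/ΣG = 6.13 × 0.1993 = 1.222 mA.

I ≈ 1.22 mA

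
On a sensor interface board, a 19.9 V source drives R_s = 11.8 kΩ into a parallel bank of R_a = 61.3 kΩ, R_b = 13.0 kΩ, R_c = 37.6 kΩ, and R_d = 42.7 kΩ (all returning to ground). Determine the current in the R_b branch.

Parallel bank: R_p = 1/(1/61.3 + 1/13.0 + 1/37.6 + 1/42.7) = 6.981 kΩ.
V_A = 19.9 × 6.981/18.78 = 7.397 V.
I(R_b) = V_A / R_b = 7.397/13.0 = 0.5690 mA.

I ≈ 0.569 mA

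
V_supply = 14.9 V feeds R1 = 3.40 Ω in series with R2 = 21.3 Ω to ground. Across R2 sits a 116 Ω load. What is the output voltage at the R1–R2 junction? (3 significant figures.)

R2 ‖ R_L = (21.3 × 116)/(21.3 + 116) = 18.00 Ω.
Then V_out = V_supply · R2'/(R1 + R2') = 14.9 × 18.00/21.40 = 12.53 V.
(Unloaded it would be 12.8 V; the load pulls it down.)

V_out ≈ 12.5 V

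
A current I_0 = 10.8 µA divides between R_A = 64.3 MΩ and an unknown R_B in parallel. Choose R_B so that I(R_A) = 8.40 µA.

R_B ≈ 225 MΩ

The fraction through R_A equals R_B/(R_A+R_B).
With f = 0.7778, R_B = R_A · f/(1−f) = 64.3 × 3.500 = 225.1 MΩ.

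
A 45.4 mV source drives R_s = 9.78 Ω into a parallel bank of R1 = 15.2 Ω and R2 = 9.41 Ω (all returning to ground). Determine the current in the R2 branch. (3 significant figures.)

Combine the parallel branches: R_p = (1/15.2 + 1/9.41)⁻¹ = 5.812 Ω.
V_A = 45.4 × 5.812/15.59 = 16.92 mV.
I(R2) = V_A / R2 = 16.92/9.41 = 1.798 mA.

I ≈ 1.80 mA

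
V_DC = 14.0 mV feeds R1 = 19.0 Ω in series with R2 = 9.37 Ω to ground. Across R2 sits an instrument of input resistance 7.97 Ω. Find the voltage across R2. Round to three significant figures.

First combine the lower leg with the load: R2 ‖ R_L = 4.307 Ω.
Now apply the divider: V_out = 14.0 × 0.1848 = 2.587 mV.

V_out ≈ 2.59 mV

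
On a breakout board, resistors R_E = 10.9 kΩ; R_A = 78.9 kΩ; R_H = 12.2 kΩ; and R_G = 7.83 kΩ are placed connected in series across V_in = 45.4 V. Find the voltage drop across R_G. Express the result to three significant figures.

Series total: ΣR = 10.9 + 78.9 + 12.2 + 7.83 = 109.8 kΩ.
Voltage divider: V = V_in · (7.830 / 109.8) = 45.4 × 0.07129 = 3.237 V.

V ≈ 3.24 V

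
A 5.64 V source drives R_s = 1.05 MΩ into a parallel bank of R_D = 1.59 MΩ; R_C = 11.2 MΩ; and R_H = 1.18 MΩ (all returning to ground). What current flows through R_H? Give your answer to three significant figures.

Equivalent of the parallel group: R_p = 0.6387 MΩ.
Node voltage V_A = V_in · R_p/(R_s + R_p) = 5.64 × 0.3782 = 2.133 V.
Branch current I = V_A/R_H = 2.133/1.18 = 1.808 µA.

I ≈ 1.81 µA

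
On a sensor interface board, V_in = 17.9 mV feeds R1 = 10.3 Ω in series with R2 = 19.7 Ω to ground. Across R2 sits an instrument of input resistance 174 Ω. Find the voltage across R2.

The load sits in parallel with R2, giving an effective lower resistance R2' = R2·R_L/(R2+R_L) = 17.70 Ω.
Now apply the divider: V_out = 17.9 × 0.6321 = 11.31 mV.

V_out ≈ 11.3 mV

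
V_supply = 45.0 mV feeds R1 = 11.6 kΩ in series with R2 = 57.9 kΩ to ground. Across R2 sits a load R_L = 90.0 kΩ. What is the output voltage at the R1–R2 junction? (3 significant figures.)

V_out ≈ 33.9 mV

The load sits in parallel with R2, giving an effective lower resistance R2' = R2·R_L/(R2+R_L) = 35.23 kΩ.
Now apply the divider: V_out = 45.0 × 0.7523 = 33.85 mV.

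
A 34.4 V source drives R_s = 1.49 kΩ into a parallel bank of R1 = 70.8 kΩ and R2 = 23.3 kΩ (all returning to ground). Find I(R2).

Equivalent of the parallel group: R_p = 17.53 kΩ.
V_A by voltage divider: V_A = 34.4 × 17.53/(1.49 + 17.53) = 31.71 V.
Branch current I = V_A/R2 = 31.71/23.3 = 1.361 mA.

I ≈ 1.36 mA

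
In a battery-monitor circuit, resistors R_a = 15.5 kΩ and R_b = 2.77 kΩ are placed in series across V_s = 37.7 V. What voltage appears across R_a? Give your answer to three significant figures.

Series total: ΣR = 15.5 + 2.77 = 18.27 kΩ.
V = V_s · R/ΣR = 37.7 × 0.8484 = 31.98 V.

V ≈ 32.0 V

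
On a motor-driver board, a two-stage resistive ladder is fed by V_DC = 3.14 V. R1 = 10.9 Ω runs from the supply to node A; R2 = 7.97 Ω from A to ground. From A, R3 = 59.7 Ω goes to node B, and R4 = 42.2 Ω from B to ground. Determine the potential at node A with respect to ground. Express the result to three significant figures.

V_A ≈ 1.27 V

Node A sees R2 in parallel with the series input of stage 2, R3 + R4 = 101.9 Ω.
R2 ‖ (R3+R4) = 7.392 Ω.
So V_A = 3.14 × 0.4041 = 1.269 V.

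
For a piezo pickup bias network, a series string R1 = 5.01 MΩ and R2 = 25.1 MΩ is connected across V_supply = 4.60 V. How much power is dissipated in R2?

The common current is I = 4.60/30.11 = 0.1528 µA.
P = I²R = 0.02334 × 25.1 = 0.5858 µW.

P ≈ 0.586 µW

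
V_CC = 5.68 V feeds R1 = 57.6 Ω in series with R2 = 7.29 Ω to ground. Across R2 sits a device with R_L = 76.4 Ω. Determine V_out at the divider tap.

The load sits in parallel with R2, giving an effective lower resistance R2' = R2·R_L/(R2+R_L) = 6.655 Ω.
Then V_out = V_CC · R2'/(R1 + R2') = 5.68 × 6.655/64.25 = 0.5883 V.
(Unloaded it would be 0.638 V; the load pulls it down.)

V_out ≈ 0.588 V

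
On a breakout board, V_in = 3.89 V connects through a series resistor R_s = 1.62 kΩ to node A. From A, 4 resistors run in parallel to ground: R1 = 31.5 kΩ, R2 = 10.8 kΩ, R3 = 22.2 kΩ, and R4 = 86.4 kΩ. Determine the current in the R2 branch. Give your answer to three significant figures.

Parallel bank: R_p = 1/(1/31.5 + 1/10.8 + 1/22.2 + 1/86.4) = 5.526 kΩ.
Node voltage V_A = V_in · R_p/(R_s + R_p) = 3.89 × 0.7733 = 3.008 V.
I(R2) = V_A / R2 = 3.008/10.8 = 0.2785 mA.

I ≈ 0.279 mA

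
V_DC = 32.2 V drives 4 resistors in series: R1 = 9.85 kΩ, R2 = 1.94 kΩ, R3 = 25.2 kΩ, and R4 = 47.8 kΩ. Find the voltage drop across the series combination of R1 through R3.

V ≈ 14.0 V

Series total: ΣR = 9.85 + 1.94 + 25.2 + 47.8 = 84.79 kΩ.
R_{R1..R3} = 9.85 + 1.94 + 25.2 = 36.99 kΩ.
By the voltage-divider rule, V = 32.2 × 36.99/84.79 = 14.05 V.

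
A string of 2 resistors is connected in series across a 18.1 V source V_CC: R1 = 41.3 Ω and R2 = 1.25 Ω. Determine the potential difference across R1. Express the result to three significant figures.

V ≈ 17.6 V

Total series resistance ΣR = 41.3 + 1.25 = 42.55 Ω.
Voltage divider: V = V_CC · (41.30 / 42.55) = 18.1 × 0.9706 = 17.57 V.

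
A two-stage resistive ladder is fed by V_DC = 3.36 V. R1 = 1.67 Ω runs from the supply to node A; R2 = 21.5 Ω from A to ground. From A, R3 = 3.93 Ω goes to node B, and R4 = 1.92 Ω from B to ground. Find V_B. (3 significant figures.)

V_B ≈ 0.809 V

The second stage (R3 + R4 = 5.850 Ω) loads node A in parallel with R2.
Effective lower resistance at A: R2 ‖ 5.850 = 4.599 Ω.
V_A = 3.36 × 4.599/(1.67 + 4.599) = 2.465 V.
Stage 2 is unloaded, so V_B = V_A · R4/(R3+R4) = 2.465 × 1.92/5.850 = 0.8090 V.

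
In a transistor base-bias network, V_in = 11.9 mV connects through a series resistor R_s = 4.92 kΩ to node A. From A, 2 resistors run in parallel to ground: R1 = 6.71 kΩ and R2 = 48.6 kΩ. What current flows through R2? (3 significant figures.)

I ≈ 0.133 µA

Parallel bank: R_p = 1/(1/6.71 + 1/48.6) = 5.896 kΩ.
V_A = 11.9 × 5.896/10.82 = 6.487 mV.
I(R2) = V_A / R2 = 6.487/48.6 = 0.1335 µA.
(Check via current divider: I_total = 1.100 µA; share G_k/ΣG = 0.1213 → same result.)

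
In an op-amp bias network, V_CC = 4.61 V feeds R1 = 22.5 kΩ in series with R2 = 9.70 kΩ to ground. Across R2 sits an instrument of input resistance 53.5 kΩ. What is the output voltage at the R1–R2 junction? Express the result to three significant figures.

V_out ≈ 1.23 V

R2 ‖ R_L = (9.70 × 53.5)/(9.70 + 53.5) = 8.211 kΩ.
Then V_out = V_CC · R2'/(R1 + R2') = 4.61 × 8.211/30.71 = 1.233 V.
(Unloaded it would be 1.39 V; the load pulls it down.)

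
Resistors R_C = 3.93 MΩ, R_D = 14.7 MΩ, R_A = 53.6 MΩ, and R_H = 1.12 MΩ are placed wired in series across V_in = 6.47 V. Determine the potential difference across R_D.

V ≈ 1.30 V

ΣR = 3.93 + 14.7 + 53.6 + 1.12 = 73.35 MΩ.
V = V_in · R/ΣR = 6.47 × 0.2004 = 1.297 V.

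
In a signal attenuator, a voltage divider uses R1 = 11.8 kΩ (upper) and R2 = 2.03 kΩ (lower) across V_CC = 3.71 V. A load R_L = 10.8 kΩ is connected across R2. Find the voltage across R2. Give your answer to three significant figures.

R2 ‖ R_L = (2.03 × 10.8)/(2.03 + 10.8) = 1.709 kΩ.
Then V_out = V_CC · R2'/(R1 + R2') = 3.71 × 1.709/13.51 = 0.4693 V.

V_out ≈ 0.469 V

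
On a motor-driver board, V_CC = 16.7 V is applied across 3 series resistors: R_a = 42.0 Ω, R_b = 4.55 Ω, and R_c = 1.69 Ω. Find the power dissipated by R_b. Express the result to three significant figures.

P ≈ 0.545 W

ΣR = 48.24 Ω → I = 16.7/48.24 = 0.3462 A.
P(R_b) = I²·R_b = (0.3462)² × 4.55 = 0.5453 W.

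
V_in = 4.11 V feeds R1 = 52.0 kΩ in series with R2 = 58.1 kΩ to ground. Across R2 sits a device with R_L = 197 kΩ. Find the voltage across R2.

V_out ≈ 1.90 V

First combine the lower leg with the load: R2 ‖ R_L = 44.87 kΩ.
Voltage divider with the loaded lower leg: V_out = 4.11 × 44.87/(52.0 + 44.87) = 4.11 × 0.4632 = 1.904 V.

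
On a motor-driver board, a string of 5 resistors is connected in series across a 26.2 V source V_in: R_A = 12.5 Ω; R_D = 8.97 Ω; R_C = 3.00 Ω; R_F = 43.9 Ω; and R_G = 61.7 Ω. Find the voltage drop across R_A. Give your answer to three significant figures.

V ≈ 2.52 V

Total series resistance ΣR = 12.5 + 8.97 + 3.00 + 43.9 + 61.7 = 130.1 Ω.
Voltage divider: V = V_in · (12.50 / 130.1) = 26.2 × 0.09610 = 2.518 V.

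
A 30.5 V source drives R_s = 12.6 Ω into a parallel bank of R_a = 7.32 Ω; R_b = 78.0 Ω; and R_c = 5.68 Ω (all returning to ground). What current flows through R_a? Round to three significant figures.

Combine the parallel branches: R_p = (1/7.32 + 1/78.0 + 1/5.68)⁻¹ = 3.072 Ω.
Node voltage V_A = V_CC · R_p/(R_s + R_p) = 30.5 × 0.1960 = 5.979 V.
I(R_a) = V_A / R_a = 5.979/7.32 = 0.8168 A.

I ≈ 0.817 A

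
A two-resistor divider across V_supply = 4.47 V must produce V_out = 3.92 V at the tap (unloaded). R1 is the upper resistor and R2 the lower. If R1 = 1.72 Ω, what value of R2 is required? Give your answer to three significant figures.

V_out/V_supply = R2/(R1+R2) = 0.8770.
Rearranging, R2 = R1·k/(1−k) = 1.72 × 7.127 = 12.26 Ω.

R2 ≈ 12.3 Ω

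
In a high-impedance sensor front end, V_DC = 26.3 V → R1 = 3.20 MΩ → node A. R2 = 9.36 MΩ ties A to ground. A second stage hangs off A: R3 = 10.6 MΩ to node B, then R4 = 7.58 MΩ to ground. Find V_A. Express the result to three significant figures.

V_A ≈ 17.3 V

Node A sees R2 in parallel with the series input of stage 2, R3 + R4 = 18.18 MΩ.
R2 ‖ (R3+R4) = 6.179 MΩ.
V_A = 26.3 × 6.179/(3.20 + 6.179) = 17.33 V.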